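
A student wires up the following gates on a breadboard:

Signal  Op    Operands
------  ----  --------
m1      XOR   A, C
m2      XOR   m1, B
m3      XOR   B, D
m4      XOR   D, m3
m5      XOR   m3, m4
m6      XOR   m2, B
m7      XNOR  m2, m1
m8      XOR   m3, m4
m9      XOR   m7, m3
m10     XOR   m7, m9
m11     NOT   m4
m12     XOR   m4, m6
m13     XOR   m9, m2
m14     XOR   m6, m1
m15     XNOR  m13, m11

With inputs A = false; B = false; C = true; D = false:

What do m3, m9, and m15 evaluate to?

m1 = A XOR C = false XOR true = true
m2 = m1 XOR B = true XOR false = true
m3 = B XOR D = false XOR false = false
m4 = D XOR m3 = false XOR false = false
m7 = m2 XNOR m1 = true XNOR true = true
m9 = m7 XOR m3 = true XOR false = true
m11 = NOT m4 = NOT false = true
m13 = m9 XOR m2 = true XOR true = false
m15 = m13 XNOR m11 = false XNOR true = false

m3 = false; m9 = true; m15 = false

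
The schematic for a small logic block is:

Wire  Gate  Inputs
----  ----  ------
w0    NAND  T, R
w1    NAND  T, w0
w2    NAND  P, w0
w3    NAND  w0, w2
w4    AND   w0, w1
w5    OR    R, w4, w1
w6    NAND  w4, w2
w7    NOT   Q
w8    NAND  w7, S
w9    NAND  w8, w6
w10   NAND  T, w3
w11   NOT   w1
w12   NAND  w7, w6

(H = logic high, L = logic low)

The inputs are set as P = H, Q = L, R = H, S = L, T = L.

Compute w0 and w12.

w0 = T NAND R = L NAND H = H
w1 = T NAND w0 = L NAND H = H
w2 = P NAND w0 = H NAND H = L
w4 = w0 AND w1 = H AND H = H
w6 = w4 NAND w2 = H NAND L = H
w7 = NOT Q = NOT L = H
w12 = w7 NAND w6 = H NAND H = L

w0 = H, w12 = L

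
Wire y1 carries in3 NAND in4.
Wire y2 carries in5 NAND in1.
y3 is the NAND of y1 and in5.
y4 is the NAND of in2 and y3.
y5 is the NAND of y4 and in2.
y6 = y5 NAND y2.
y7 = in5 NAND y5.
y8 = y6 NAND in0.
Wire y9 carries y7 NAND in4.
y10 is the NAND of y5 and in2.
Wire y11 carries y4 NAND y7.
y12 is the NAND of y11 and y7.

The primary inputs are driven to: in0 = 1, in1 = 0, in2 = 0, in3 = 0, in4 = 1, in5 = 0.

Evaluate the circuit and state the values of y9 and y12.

y1 = in3 NAND in4 = 0 NAND 1 = 1
y3 = y1 NAND in5 = 1 NAND 0 = 1
y4 = in2 NAND y3 = 0 NAND 1 = 1
y5 = y4 NAND in2 = 1 NAND 0 = 1
y7 = in5 NAND y5 = 0 NAND 1 = 1
y9 = y7 NAND in4 = 1 NAND 1 = 0
y11 = y4 NAND y7 = 1 NAND 1 = 0
y12 = y11 NAND y7 = 0 NAND 1 = 1

y9 = 0; y12 = 1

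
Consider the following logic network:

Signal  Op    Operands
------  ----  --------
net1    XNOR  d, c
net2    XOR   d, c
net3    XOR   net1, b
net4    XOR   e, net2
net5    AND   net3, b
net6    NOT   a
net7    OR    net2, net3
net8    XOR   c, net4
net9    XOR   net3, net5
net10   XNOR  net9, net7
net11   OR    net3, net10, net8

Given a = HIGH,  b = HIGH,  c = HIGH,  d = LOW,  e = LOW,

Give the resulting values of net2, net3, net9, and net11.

net2 = HIGH, net3 = HIGH, net9 = LOW, net11 = HIGH

net1 = d XNOR c = LOW XNOR HIGH = LOW
net2 = d XOR c = LOW XOR HIGH = HIGH
net3 = net1 XOR b = LOW XOR HIGH = HIGH
net4 = e XOR net2 = LOW XOR HIGH = HIGH
net5 = net3 AND b = HIGH AND HIGH = HIGH
net7 = net2 OR net3 = HIGH OR HIGH = HIGH
net8 = c XOR net4 = HIGH XOR HIGH = LOW
net9 = net3 XOR net5 = HIGH XOR HIGH = LOW
net10 = net9 XNOR net7 = LOW XNOR HIGH = LOW
net11 = net3 OR net10 OR net8 = HIGH OR LOW OR LOW = HIGH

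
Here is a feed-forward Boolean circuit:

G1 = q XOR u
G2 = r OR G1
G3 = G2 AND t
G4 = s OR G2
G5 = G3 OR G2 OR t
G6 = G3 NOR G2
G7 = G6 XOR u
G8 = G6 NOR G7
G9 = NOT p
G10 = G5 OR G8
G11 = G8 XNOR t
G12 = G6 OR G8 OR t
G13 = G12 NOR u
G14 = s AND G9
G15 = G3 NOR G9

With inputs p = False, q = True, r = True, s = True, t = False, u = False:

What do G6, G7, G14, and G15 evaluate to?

G6 = False, G7 = False, G14 = True, G15 = False

G1 = q XOR u = True XOR False = True
G2 = r OR G1 = True OR True = True
G3 = G2 AND t = True AND False = False
G6 = G3 NOR G2 = False NOR True = False
G7 = G6 XOR u = False XOR False = False
G9 = NOT p = NOT False = True
G14 = s AND G9 = True AND True = True
G15 = G3 NOR G9 = False NOR True = False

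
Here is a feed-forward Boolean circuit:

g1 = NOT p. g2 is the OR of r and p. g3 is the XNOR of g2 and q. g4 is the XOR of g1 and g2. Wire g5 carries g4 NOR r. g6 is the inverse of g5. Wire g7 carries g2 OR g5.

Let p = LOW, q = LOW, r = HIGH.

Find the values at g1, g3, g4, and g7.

g1 = HIGH, g3 = LOW, g4 = LOW, g7 = HIGH

g1 = NOT p = NOT LOW = HIGH
g2 = r OR p = HIGH OR LOW = HIGH
g3 = g2 XNOR q = HIGH XNOR LOW = LOW
g4 = g1 XOR g2 = HIGH XOR HIGH = LOW
g5 = g4 NOR r = LOW NOR HIGH = LOW
g7 = g2 OR g5 = HIGH OR LOW = HIGH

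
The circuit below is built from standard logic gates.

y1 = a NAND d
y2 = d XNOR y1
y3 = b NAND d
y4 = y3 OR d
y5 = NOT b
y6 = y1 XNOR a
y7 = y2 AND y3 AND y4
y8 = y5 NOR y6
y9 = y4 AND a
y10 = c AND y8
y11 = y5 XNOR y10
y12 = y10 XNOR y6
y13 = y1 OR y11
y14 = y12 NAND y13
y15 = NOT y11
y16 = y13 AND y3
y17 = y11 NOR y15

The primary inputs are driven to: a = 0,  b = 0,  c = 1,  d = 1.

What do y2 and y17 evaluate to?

y1 = a NAND d = 0 NAND 1 = 1
y2 = d XNOR y1 = 1 XNOR 1 = 1
y5 = NOT b = NOT 0 = 1
y6 = y1 XNOR a = 1 XNOR 0 = 0
y8 = y5 NOR y6 = 1 NOR 0 = 0
y10 = c AND y8 = 1 AND 0 = 0
y11 = y5 XNOR y10 = 1 XNOR 0 = 0
y15 = NOT y11 = NOT 0 = 1
y17 = y11 NOR y15 = 0 NOR 1 = 0

y2 = 1; y17 = 0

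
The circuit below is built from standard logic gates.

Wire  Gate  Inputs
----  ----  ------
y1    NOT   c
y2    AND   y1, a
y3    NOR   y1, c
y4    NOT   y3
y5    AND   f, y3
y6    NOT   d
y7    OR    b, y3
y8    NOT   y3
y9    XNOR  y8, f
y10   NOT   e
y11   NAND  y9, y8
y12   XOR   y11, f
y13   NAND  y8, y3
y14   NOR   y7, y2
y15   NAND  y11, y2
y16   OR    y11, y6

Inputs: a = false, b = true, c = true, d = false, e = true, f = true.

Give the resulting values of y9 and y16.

y9 = true  y16 = true

y1 = NOT c = NOT true = false
y3 = y1 NOR c = false NOR true = false
y6 = NOT d = NOT false = true
y8 = NOT y3 = NOT false = true
y9 = y8 XNOR f = true XNOR true = true
y11 = y9 NAND y8 = true NAND true = false
y16 = y11 OR y6 = false OR true = true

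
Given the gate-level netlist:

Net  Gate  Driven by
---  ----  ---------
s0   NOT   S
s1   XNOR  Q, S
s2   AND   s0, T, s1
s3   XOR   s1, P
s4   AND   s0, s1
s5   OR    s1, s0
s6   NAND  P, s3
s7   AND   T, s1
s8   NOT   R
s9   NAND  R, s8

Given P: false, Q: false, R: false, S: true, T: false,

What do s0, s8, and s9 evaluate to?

s0 = false  s8 = true  s9 = true

s0 = NOT S = NOT true = false
s8 = NOT R = NOT false = true
s9 = R NAND s8 = false NAND true = true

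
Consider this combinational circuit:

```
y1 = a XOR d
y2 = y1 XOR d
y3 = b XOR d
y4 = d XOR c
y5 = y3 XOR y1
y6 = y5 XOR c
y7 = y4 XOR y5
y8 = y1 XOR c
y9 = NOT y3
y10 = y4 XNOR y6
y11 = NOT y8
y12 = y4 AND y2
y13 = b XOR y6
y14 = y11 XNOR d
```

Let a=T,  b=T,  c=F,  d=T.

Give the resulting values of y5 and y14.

y5 = F, y14 = T

y1 = a XOR d = T XOR T = F
y3 = b XOR d = T XOR T = F
y5 = y3 XOR y1 = F XOR F = F
y8 = y1 XOR c = F XOR F = F
y11 = NOT y8 = NOT F = T
y14 = y11 XNOR d = T XNOR T = T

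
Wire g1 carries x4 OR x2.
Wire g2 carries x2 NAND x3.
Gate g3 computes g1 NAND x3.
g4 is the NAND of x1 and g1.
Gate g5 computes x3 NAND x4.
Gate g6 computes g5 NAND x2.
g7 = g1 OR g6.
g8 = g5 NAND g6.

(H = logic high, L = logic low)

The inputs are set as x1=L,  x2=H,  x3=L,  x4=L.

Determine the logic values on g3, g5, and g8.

g3 = H; g5 = H; g8 = H

g1 = x4 OR x2 = L OR H = H
g3 = g1 NAND x3 = H NAND L = H
g5 = x3 NAND x4 = L NAND L = H
g6 = g5 NAND x2 = H NAND H = L
g8 = g5 NAND g6 = H NAND L = H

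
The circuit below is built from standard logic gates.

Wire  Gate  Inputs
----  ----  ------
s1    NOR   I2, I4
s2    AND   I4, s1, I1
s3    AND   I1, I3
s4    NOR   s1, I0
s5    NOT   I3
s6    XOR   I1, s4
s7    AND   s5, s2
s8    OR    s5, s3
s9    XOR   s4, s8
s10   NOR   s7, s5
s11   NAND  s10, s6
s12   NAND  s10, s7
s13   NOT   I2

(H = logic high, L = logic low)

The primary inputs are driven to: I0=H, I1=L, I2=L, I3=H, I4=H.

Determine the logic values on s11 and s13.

s11 = H, s13 = H

s1 = I2 NOR I4 = L NOR H = L
s2 = I4 AND s1 AND I1 = H AND L AND L = L
s4 = s1 NOR I0 = L NOR H = L
s5 = NOT I3 = NOT H = L
s6 = I1 XOR s4 = L XOR L = L
s7 = s5 AND s2 = L AND L = L
s10 = s7 NOR s5 = L NOR L = H
s11 = s10 NAND s6 = H NAND L = H
s13 = NOT I2 = NOT L = H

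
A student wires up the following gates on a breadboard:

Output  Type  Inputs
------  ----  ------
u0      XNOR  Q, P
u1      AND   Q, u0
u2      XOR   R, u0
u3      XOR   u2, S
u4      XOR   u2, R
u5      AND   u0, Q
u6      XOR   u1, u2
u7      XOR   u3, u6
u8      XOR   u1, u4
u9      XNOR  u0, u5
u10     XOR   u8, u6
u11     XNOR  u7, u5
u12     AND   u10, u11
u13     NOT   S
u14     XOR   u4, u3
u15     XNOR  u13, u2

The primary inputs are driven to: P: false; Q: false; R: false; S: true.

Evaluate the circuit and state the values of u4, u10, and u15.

u4 = true  u10 = false  u15 = false

u0 = Q XNOR P = false XNOR false = true
u1 = Q AND u0 = false AND true = false
u2 = R XOR u0 = false XOR true = true
u4 = u2 XOR R = true XOR false = true
u6 = u1 XOR u2 = false XOR true = true
u8 = u1 XOR u4 = false XOR true = true
u10 = u8 XOR u6 = true XOR true = false
u13 = NOT S = NOT true = false
u15 = u13 XNOR u2 = false XNOR true = false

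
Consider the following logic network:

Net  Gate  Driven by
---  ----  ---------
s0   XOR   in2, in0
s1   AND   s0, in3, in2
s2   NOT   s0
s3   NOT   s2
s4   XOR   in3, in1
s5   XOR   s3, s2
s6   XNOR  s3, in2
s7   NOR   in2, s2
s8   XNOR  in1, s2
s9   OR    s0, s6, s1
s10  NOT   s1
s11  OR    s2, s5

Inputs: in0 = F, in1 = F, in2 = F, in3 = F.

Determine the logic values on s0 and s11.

s0 = in2 XOR in0 = F XOR F = F
s2 = NOT s0 = NOT F = T
s3 = NOT s2 = NOT T = F
s5 = s3 XOR s2 = F XOR T = T
s11 = s2 OR s5 = T OR T = T

s0 = F; s11 = T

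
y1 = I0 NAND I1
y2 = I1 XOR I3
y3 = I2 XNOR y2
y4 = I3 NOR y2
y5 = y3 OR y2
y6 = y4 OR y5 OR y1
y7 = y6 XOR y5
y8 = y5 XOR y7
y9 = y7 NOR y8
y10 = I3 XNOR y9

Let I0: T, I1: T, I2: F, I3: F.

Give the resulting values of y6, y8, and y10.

y1 = I0 NAND I1 = T NAND T = F
y2 = I1 XOR I3 = T XOR F = T
y3 = I2 XNOR y2 = F XNOR T = F
y4 = I3 NOR y2 = F NOR T = F
y5 = y3 OR y2 = F OR T = T
y6 = y4 OR y5 OR y1 = F OR T OR F = T
y7 = y6 XOR y5 = T XOR T = F
y8 = y5 XOR y7 = T XOR F = T
y9 = y7 NOR y8 = F NOR T = F
y10 = I3 XNOR y9 = F XNOR F = T

y6 = T  y8 = T  y10 = T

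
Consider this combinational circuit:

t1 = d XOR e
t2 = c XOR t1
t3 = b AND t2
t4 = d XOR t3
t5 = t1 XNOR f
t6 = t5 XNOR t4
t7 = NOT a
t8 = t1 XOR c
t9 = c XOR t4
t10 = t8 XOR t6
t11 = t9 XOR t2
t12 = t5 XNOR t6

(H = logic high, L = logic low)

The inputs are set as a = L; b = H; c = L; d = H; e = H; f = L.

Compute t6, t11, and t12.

t1 = d XOR e = H XOR H = L
t2 = c XOR t1 = L XOR L = L
t3 = b AND t2 = H AND L = L
t4 = d XOR t3 = H XOR L = H
t5 = t1 XNOR f = L XNOR L = H
t6 = t5 XNOR t4 = H XNOR H = H
t9 = c XOR t4 = L XOR H = H
t11 = t9 XOR t2 = H XOR L = H
t12 = t5 XNOR t6 = H XNOR H = H

t6 = H  t11 = H  t12 = H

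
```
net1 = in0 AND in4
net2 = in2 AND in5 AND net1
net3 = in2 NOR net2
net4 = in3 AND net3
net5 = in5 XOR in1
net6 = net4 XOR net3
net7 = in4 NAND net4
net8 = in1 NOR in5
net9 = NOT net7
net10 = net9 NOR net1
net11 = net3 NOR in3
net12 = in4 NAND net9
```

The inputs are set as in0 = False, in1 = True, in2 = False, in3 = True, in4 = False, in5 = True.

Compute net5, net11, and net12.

net1 = in0 AND in4 = False AND False = False
net2 = in2 AND in5 AND net1 = False AND True AND False = False
net3 = in2 NOR net2 = False NOR False = True
net4 = in3 AND net3 = True AND True = True
net5 = in5 XOR in1 = True XOR True = False
net7 = in4 NAND net4 = False NAND True = True
net9 = NOT net7 = NOT True = False
net11 = net3 NOR in3 = True NOR True = False
net12 = in4 NAND net9 = False NAND False = True

net5 = False; net11 = False; net12 = True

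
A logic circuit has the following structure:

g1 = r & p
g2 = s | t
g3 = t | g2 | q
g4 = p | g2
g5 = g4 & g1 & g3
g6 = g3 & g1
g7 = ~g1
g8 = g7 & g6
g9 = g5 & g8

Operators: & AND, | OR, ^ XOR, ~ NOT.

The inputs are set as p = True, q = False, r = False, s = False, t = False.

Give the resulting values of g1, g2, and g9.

g1 = r AND p = False AND True = False
g2 = s OR t = False OR False = False
g3 = t OR g2 OR q = False OR False OR False = False
g4 = p OR g2 = True OR False = True
g5 = g4 AND g1 AND g3 = True AND False AND False = False
g6 = g3 AND g1 = False AND False = False
g7 = NOT g1 = NOT False = True
g8 = g7 AND g6 = True AND False = False
g9 = g5 AND g8 = False AND False = False

g1 = False, g2 = False, g9 = False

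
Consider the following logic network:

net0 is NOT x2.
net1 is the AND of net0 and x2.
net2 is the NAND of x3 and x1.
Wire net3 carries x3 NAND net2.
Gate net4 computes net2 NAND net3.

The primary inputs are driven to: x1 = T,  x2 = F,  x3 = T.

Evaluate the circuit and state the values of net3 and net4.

net3 = T; net4 = T

net2 = x3 NAND x1 = T NAND T = F
net3 = x3 NAND net2 = T NAND F = T
net4 = net2 NAND net3 = F NAND T = T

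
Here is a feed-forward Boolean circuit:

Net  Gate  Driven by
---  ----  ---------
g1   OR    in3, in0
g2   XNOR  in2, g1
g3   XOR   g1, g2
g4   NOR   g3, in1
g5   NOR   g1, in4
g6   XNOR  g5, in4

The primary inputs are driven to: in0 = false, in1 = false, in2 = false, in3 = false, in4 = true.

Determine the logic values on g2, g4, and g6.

g2 = true, g4 = false, g6 = false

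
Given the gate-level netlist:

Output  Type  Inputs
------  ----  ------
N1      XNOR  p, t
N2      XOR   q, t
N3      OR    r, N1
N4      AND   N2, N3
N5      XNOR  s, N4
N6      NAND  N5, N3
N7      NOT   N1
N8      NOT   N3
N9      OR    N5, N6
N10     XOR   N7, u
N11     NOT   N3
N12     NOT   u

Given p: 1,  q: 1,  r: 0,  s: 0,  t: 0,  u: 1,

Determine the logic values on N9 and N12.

N1 = p XNOR t = 1 XNOR 0 = 0
N2 = q XOR t = 1 XOR 0 = 1
N3 = r OR N1 = 0 OR 0 = 0
N4 = N2 AND N3 = 1 AND 0 = 0
N5 = s XNOR N4 = 0 XNOR 0 = 1
N6 = N5 NAND N3 = 1 NAND 0 = 1
N9 = N5 OR N6 = 1 OR 1 = 1
N12 = NOT u = NOT 1 = 0

N9 = 1  N12 = 0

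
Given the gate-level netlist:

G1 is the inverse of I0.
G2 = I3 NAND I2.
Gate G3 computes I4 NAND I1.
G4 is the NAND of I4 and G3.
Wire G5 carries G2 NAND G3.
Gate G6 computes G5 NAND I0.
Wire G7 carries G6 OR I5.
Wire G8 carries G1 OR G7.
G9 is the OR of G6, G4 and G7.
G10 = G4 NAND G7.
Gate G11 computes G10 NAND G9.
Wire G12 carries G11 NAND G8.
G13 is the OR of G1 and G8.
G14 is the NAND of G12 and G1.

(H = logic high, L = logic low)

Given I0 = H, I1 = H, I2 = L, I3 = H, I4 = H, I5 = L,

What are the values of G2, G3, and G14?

G2 = H  G3 = L  G14 = H

G1 = NOT I0 = NOT H = L
G2 = I3 NAND I2 = H NAND L = H
G3 = I4 NAND I1 = H NAND H = L
G4 = I4 NAND G3 = H NAND L = H
G5 = G2 NAND G3 = H NAND L = H
G6 = G5 NAND I0 = H NAND H = L
G7 = G6 OR I5 = L OR L = L
G8 = G1 OR G7 = L OR L = L
G9 = G6 OR G4 OR G7 = L OR H OR L = H
G10 = G4 NAND G7 = H NAND L = H
G11 = G10 NAND G9 = H NAND H = L
G12 = G11 NAND G8 = L NAND L = H
G14 = G12 NAND G1 = H NAND L = H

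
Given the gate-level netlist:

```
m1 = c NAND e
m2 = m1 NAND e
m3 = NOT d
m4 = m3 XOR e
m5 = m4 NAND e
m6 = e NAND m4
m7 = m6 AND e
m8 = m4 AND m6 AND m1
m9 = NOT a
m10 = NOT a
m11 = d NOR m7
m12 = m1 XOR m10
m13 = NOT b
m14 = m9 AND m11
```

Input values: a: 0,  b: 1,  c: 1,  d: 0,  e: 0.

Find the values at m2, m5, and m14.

m2 = 1; m5 = 1; m14 = 1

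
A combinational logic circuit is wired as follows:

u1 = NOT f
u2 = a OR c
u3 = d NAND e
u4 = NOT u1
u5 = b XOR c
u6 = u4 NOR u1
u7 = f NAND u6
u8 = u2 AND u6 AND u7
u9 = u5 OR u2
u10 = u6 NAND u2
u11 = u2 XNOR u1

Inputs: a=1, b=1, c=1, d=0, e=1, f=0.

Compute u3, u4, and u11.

u1 = NOT f = NOT 0 = 1
u2 = a OR c = 1 OR 1 = 1
u3 = d NAND e = 0 NAND 1 = 1
u4 = NOT u1 = NOT 1 = 0
u11 = u2 XNOR u1 = 1 XNOR 1 = 1

u3 = 1  u4 = 0  u11 = 1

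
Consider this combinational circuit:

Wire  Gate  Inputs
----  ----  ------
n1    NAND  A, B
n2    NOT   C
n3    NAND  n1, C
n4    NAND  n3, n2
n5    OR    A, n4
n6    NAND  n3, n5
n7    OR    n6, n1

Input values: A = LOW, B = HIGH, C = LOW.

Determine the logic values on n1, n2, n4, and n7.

n1 = HIGH; n2 = HIGH; n4 = LOW; n7 = HIGH

n1 = A NAND B = LOW NAND HIGH = HIGH
n2 = NOT C = NOT LOW = HIGH
n3 = n1 NAND C = HIGH NAND LOW = HIGH
n4 = n3 NAND n2 = HIGH NAND HIGH = LOW
n5 = A OR n4 = LOW OR LOW = LOW
n6 = n3 NAND n5 = HIGH NAND LOW = HIGH
n7 = n6 OR n1 = HIGH OR HIGH = HIGH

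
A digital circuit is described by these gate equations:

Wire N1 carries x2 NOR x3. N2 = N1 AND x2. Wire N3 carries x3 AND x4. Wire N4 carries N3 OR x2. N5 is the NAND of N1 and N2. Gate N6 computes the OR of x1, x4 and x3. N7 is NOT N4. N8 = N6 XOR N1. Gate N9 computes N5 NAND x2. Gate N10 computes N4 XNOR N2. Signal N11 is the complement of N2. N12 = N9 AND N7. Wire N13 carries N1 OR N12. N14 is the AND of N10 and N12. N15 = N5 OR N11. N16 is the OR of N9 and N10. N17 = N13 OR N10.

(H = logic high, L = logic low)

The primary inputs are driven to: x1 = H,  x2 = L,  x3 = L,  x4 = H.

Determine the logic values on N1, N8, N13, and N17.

N1 = H  N8 = L  N13 = H  N17 = H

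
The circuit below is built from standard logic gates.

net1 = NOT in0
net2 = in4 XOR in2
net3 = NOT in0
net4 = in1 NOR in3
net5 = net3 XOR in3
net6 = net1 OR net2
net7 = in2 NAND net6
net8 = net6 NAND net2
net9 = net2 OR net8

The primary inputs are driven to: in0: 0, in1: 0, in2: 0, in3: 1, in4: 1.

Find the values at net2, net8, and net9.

net2 = 1; net8 = 0; net9 = 1

net1 = NOT in0 = NOT 0 = 1
net2 = in4 XOR in2 = 1 XOR 0 = 1
net6 = net1 OR net2 = 1 OR 1 = 1
net8 = net6 NAND net2 = 1 NAND 1 = 0
net9 = net2 OR net8 = 1 OR 0 = 1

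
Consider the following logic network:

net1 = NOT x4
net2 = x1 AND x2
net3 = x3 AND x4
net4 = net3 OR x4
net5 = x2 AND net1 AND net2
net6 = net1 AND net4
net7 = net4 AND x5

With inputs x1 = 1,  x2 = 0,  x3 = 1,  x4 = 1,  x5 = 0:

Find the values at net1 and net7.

net1 = 0  net7 = 0

net1 = NOT x4 = NOT 1 = 0
net3 = x3 AND x4 = 1 AND 1 = 1
net4 = net3 OR x4 = 1 OR 1 = 1
net7 = net4 AND x5 = 1 AND 0 = 0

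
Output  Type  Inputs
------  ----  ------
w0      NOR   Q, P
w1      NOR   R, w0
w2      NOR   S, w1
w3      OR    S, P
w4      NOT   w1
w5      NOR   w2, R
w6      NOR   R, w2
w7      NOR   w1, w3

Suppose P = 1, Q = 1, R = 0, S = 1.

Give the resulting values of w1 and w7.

w0 = Q NOR P = 1 NOR 1 = 0
w1 = R NOR w0 = 0 NOR 0 = 1
w3 = S OR P = 1 OR 1 = 1
w7 = w1 NOR w3 = 1 NOR 1 = 0

w1 = 1, w7 = 0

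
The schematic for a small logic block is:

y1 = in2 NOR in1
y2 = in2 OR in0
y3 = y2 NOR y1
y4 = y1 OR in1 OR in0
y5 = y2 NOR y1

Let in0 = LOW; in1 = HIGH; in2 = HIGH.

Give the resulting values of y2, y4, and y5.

y2 = HIGH  y4 = HIGH  y5 = LOW

y1 = in2 NOR in1 = HIGH NOR HIGH = LOW
y2 = in2 OR in0 = HIGH OR LOW = HIGH
y4 = y1 OR in1 OR in0 = LOW OR HIGH OR LOW = HIGH
y5 = y2 NOR y1 = HIGH NOR LOW = LOW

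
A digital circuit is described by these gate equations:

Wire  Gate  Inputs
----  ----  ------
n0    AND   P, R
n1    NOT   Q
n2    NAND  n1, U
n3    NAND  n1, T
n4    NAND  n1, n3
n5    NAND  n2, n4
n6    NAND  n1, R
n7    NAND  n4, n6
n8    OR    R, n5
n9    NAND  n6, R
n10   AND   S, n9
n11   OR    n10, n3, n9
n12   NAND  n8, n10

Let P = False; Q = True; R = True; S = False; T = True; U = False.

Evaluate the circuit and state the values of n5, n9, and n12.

n1 = NOT Q = NOT True = False
n2 = n1 NAND U = False NAND False = True
n3 = n1 NAND T = False NAND True = True
n4 = n1 NAND n3 = False NAND True = True
n5 = n2 NAND n4 = True NAND True = False
n6 = n1 NAND R = False NAND True = True
n8 = R OR n5 = True OR False = True
n9 = n6 NAND R = True NAND True = False
n10 = S AND n9 = False AND False = False
n12 = n8 NAND n10 = True NAND False = True

n5 = False  n9 = False  n12 = True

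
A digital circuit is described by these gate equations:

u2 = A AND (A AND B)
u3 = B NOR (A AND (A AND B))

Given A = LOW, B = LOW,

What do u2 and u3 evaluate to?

u2 = LOW; u3 = HIGH

u2 = LOW AND (LOW AND LOW) = LOW
u3 = LOW NOR (LOW AND (LOW AND LOW)) = HIGH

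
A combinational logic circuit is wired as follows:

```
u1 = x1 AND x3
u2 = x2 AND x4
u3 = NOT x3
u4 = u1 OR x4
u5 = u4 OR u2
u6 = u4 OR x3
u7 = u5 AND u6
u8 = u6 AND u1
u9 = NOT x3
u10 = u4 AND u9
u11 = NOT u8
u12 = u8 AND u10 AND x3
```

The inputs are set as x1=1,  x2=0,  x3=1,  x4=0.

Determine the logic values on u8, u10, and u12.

u8 = 1  u10 = 0  u12 = 0

u1 = x1 AND x3 = 1 AND 1 = 1
u4 = u1 OR x4 = 1 OR 0 = 1
u6 = u4 OR x3 = 1 OR 1 = 1
u8 = u6 AND u1 = 1 AND 1 = 1
u9 = NOT x3 = NOT 1 = 0
u10 = u4 AND u9 = 1 AND 0 = 0
u12 = u8 AND u10 AND x3 = 1 AND 0 AND 1 = 0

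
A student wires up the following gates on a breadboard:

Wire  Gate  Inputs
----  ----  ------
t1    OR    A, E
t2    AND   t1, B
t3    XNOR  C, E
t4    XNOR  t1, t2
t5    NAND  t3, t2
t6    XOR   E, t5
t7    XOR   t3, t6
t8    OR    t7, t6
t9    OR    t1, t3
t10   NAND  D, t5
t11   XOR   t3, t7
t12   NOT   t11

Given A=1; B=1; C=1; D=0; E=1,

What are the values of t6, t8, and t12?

t1 = A OR E = 1 OR 1 = 1
t2 = t1 AND B = 1 AND 1 = 1
t3 = C XNOR E = 1 XNOR 1 = 1
t5 = t3 NAND t2 = 1 NAND 1 = 0
t6 = E XOR t5 = 1 XOR 0 = 1
t7 = t3 XOR t6 = 1 XOR 1 = 0
t8 = t7 OR t6 = 0 OR 1 = 1
t11 = t3 XOR t7 = 1 XOR 0 = 1
t12 = NOT t11 = NOT 1 = 0

t6 = 1, t8 = 1, t12 = 0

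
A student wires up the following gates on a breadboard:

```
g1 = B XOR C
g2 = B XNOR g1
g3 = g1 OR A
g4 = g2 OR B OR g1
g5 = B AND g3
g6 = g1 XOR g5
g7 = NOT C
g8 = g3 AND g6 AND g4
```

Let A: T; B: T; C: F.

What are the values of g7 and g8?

g7 = T, g8 = F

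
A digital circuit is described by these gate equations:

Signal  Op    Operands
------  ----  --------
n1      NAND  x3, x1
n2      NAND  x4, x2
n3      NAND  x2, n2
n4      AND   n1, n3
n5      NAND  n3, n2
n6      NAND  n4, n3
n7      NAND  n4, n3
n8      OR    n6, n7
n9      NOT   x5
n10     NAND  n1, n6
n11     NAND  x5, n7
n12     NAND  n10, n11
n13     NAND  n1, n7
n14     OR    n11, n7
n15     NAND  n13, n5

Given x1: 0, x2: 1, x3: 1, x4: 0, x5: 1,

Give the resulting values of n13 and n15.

n13 = 0  n15 = 1

n1 = x3 NAND x1 = 1 NAND 0 = 1
n2 = x4 NAND x2 = 0 NAND 1 = 1
n3 = x2 NAND n2 = 1 NAND 1 = 0
n4 = n1 AND n3 = 1 AND 0 = 0
n5 = n3 NAND n2 = 0 NAND 1 = 1
n7 = n4 NAND n3 = 0 NAND 0 = 1
n13 = n1 NAND n7 = 1 NAND 1 = 0
n15 = n13 NAND n5 = 0 NAND 1 = 1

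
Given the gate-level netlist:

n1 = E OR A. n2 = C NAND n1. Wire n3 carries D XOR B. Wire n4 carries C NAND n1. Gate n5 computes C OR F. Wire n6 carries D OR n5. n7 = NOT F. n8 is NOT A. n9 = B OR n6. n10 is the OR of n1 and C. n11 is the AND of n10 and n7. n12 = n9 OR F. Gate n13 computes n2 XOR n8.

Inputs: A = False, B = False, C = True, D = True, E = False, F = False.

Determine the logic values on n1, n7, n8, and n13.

n1 = False  n7 = True  n8 = True  n13 = False

n1 = E OR A = False OR False = False
n2 = C NAND n1 = True NAND False = True
n7 = NOT F = NOT False = True
n8 = NOT A = NOT False = True
n13 = n2 XOR n8 = True XOR True = False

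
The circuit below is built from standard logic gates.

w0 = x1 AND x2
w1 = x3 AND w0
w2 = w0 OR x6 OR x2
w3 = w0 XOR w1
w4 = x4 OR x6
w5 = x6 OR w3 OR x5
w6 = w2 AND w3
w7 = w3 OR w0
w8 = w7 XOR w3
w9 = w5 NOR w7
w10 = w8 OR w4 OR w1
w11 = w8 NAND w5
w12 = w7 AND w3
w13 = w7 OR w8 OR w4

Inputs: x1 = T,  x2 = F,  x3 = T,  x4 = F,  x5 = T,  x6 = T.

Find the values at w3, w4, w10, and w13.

w0 = x1 AND x2 = T AND F = F
w1 = x3 AND w0 = T AND F = F
w3 = w0 XOR w1 = F XOR F = F
w4 = x4 OR x6 = F OR T = T
w7 = w3 OR w0 = F OR F = F
w8 = w7 XOR w3 = F XOR F = F
w10 = w8 OR w4 OR w1 = F OR T OR F = T
w13 = w7 OR w8 OR w4 = F OR F OR T = T

w3 = F  w4 = T  w10 = T  w13 = T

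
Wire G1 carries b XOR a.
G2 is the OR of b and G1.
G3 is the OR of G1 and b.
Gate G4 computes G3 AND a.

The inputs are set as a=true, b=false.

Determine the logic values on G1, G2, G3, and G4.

G1 = true; G2 = true; G3 = true; G4 = true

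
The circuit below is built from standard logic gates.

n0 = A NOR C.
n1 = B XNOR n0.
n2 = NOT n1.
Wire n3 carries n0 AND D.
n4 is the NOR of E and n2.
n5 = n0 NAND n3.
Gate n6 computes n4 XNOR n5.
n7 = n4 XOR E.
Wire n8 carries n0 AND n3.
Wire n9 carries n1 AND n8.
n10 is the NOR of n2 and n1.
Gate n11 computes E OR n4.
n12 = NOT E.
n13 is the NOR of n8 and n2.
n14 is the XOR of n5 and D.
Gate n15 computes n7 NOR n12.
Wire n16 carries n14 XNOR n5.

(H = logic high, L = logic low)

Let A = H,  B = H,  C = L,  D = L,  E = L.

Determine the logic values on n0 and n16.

n0 = A NOR C = H NOR L = L
n3 = n0 AND D = L AND L = L
n5 = n0 NAND n3 = L NAND L = H
n14 = n5 XOR D = H XOR L = H
n16 = n14 XNOR n5 = H XNOR H = H

n0 = L, n16 = H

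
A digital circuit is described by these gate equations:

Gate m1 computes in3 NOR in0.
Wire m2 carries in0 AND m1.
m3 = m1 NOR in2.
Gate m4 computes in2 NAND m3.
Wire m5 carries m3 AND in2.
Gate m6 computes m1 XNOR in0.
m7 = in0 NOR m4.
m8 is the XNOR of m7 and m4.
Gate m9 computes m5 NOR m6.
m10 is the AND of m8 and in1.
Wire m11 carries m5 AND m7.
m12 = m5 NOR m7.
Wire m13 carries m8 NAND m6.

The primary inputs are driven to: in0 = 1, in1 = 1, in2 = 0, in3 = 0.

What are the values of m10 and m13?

m10 = 0  m13 = 1

m1 = in3 NOR in0 = 0 NOR 1 = 0
m3 = m1 NOR in2 = 0 NOR 0 = 1
m4 = in2 NAND m3 = 0 NAND 1 = 1
m6 = m1 XNOR in0 = 0 XNOR 1 = 0
m7 = in0 NOR m4 = 1 NOR 1 = 0
m8 = m7 XNOR m4 = 0 XNOR 1 = 0
m10 = m8 AND in1 = 0 AND 1 = 0
m13 = m8 NAND m6 = 0 NAND 0 = 1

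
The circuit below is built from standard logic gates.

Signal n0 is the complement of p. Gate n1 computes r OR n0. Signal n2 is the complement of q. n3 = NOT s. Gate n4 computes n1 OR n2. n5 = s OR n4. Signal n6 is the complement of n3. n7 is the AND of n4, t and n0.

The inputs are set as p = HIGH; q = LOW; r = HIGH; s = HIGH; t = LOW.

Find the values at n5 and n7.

n0 = NOT p = NOT HIGH = LOW
n1 = r OR n0 = HIGH OR LOW = HIGH
n2 = NOT q = NOT LOW = HIGH
n4 = n1 OR n2 = HIGH OR HIGH = HIGH
n5 = s OR n4 = HIGH OR HIGH = HIGH
n7 = n4 AND t AND n0 = HIGH AND LOW AND LOW = LOW

n5 = HIGH, n7 = LOW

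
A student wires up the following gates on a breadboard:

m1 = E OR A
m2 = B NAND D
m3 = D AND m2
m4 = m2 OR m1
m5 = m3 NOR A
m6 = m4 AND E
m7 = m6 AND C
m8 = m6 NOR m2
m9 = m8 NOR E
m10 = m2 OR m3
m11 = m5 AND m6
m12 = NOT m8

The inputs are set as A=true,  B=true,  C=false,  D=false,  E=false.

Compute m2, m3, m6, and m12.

m2 = true, m3 = false, m6 = false, m12 = true

m1 = E OR A = false OR true = true
m2 = B NAND D = true NAND false = true
m3 = D AND m2 = false AND true = false
m4 = m2 OR m1 = true OR true = true
m6 = m4 AND E = true AND false = false
m8 = m6 NOR m2 = false NOR true = false
m12 = NOT m8 = NOT false = true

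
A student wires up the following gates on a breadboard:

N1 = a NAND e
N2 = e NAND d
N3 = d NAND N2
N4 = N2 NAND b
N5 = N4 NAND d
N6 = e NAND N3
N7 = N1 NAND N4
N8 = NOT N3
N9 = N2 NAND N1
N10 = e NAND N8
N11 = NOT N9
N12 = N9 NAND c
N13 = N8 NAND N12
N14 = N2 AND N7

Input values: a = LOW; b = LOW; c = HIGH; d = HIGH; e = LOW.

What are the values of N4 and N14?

N4 = HIGH; N14 = LOW

N1 = a NAND e = LOW NAND LOW = HIGH
N2 = e NAND d = LOW NAND HIGH = HIGH
N4 = N2 NAND b = HIGH NAND LOW = HIGH
N7 = N1 NAND N4 = HIGH NAND HIGH = LOW
N14 = N2 AND N7 = HIGH AND LOW = LOW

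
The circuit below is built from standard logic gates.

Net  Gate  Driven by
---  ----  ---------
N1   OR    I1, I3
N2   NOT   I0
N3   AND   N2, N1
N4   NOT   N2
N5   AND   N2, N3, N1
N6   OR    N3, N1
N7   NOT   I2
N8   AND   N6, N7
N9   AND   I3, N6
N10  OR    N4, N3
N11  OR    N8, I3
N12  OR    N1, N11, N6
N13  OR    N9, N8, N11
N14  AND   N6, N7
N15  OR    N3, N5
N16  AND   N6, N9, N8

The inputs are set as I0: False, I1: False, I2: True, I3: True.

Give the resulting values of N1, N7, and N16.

N1 = I1 OR I3 = False OR True = True
N2 = NOT I0 = NOT False = True
N3 = N2 AND N1 = True AND True = True
N6 = N3 OR N1 = True OR True = True
N7 = NOT I2 = NOT True = False
N8 = N6 AND N7 = True AND False = False
N9 = I3 AND N6 = True AND True = True
N16 = N6 AND N9 AND N8 = True AND True AND False = False

N1 = True; N7 = False; N16 = False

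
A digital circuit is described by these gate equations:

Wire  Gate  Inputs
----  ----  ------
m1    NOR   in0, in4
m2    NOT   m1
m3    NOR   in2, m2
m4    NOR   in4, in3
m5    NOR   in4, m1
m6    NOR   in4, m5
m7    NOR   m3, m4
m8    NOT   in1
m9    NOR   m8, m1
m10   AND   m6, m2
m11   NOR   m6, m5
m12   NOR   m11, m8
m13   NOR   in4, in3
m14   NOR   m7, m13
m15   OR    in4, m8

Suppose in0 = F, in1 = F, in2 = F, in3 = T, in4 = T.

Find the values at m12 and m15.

m12 = F, m15 = T

m1 = in0 NOR in4 = F NOR T = F
m5 = in4 NOR m1 = T NOR F = F
m6 = in4 NOR m5 = T NOR F = F
m8 = NOT in1 = NOT F = T
m11 = m6 NOR m5 = F NOR F = T
m12 = m11 NOR m8 = T NOR T = F
m15 = in4 OR m8 = T OR T = T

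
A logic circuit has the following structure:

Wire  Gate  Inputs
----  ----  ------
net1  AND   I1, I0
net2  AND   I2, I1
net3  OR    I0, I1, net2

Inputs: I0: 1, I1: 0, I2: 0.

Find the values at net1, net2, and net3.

net1 = I1 AND I0 = 0 AND 1 = 0
net2 = I2 AND I1 = 0 AND 0 = 0
net3 = I0 OR I1 OR net2 = 1 OR 0 OR 0 = 1

net1 = 0; net2 = 0; net3 = 1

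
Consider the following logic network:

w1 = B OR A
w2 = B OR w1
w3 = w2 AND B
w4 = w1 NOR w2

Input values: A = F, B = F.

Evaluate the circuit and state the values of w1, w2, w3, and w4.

w1 = F; w2 = F; w3 = F; w4 = T

w1 = B OR A = F OR F = F
w2 = B OR w1 = F OR F = F
w3 = w2 AND B = F AND F = F
w4 = w1 NOR w2 = F NOR F = T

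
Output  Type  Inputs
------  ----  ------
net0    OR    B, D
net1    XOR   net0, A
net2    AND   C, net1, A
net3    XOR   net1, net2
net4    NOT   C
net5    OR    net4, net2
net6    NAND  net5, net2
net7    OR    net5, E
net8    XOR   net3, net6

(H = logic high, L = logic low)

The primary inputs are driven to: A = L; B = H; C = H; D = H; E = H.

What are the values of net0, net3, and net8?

net0 = B OR D = H OR H = H
net1 = net0 XOR A = H XOR L = H
net2 = C AND net1 AND A = H AND H AND L = L
net3 = net1 XOR net2 = H XOR L = H
net4 = NOT C = NOT H = L
net5 = net4 OR net2 = L OR L = L
net6 = net5 NAND net2 = L NAND L = H
net8 = net3 XOR net6 = H XOR H = L

net0 = H  net3 = H  net8 = L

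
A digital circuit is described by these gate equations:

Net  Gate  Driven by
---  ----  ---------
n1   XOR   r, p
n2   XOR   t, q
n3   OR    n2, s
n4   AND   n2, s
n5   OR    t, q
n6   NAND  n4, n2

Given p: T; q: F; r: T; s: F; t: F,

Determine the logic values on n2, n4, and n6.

n2 = F  n4 = F  n6 = T

n2 = t XOR q = F XOR F = F
n4 = n2 AND s = F AND F = F
n6 = n4 NAND n2 = F NAND F = T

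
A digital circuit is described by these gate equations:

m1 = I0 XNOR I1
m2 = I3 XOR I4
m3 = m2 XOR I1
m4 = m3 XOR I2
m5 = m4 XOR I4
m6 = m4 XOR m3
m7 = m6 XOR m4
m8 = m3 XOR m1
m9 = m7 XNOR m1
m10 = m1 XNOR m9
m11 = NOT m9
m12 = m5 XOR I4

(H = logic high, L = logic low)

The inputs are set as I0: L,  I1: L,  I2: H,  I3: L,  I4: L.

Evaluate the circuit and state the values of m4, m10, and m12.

m1 = I0 XNOR I1 = L XNOR L = H
m2 = I3 XOR I4 = L XOR L = L
m3 = m2 XOR I1 = L XOR L = L
m4 = m3 XOR I2 = L XOR H = H
m5 = m4 XOR I4 = H XOR L = H
m6 = m4 XOR m3 = H XOR L = H
m7 = m6 XOR m4 = H XOR H = L
m9 = m7 XNOR m1 = L XNOR H = L
m10 = m1 XNOR m9 = H XNOR L = L
m12 = m5 XOR I4 = H XOR L = H

m4 = H, m10 = L, m12 = H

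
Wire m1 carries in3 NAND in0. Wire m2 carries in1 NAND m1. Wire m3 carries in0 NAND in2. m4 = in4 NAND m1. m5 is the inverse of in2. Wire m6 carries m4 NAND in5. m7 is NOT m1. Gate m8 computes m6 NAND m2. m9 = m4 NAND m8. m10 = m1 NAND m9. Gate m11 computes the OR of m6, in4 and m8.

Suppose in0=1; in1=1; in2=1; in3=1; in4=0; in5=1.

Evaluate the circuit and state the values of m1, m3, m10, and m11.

m1 = in3 NAND in0 = 1 NAND 1 = 0
m2 = in1 NAND m1 = 1 NAND 0 = 1
m3 = in0 NAND in2 = 1 NAND 1 = 0
m4 = in4 NAND m1 = 0 NAND 0 = 1
m6 = m4 NAND in5 = 1 NAND 1 = 0
m8 = m6 NAND m2 = 0 NAND 1 = 1
m9 = m4 NAND m8 = 1 NAND 1 = 0
m10 = m1 NAND m9 = 0 NAND 0 = 1
m11 = m6 OR in4 OR m8 = 0 OR 0 OR 1 = 1

m1 = 0, m3 = 0, m10 = 1, m11 = 1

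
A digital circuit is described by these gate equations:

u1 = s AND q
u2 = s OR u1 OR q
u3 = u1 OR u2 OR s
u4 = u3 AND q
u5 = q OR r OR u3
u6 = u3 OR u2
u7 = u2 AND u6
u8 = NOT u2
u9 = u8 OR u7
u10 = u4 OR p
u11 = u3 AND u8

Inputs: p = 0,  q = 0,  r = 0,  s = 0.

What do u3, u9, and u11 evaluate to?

u3 = 0, u9 = 1, u11 = 0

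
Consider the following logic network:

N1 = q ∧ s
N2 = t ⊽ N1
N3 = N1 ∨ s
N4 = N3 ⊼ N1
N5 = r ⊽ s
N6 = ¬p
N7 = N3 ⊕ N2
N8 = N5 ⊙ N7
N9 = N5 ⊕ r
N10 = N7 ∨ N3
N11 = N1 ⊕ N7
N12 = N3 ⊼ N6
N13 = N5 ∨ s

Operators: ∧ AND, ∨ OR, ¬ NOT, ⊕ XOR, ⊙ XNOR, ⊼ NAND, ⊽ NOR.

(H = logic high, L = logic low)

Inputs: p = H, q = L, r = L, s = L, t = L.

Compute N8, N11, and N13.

N8 = H; N11 = H; N13 = H

N1 = q AND s = L AND L = L
N2 = t NOR N1 = L NOR L = H
N3 = N1 OR s = L OR L = L
N5 = r NOR s = L NOR L = H
N7 = N3 XOR N2 = L XOR H = H
N8 = N5 XNOR N7 = H XNOR H = H
N11 = N1 XOR N7 = L XOR H = H
N13 = N5 OR s = H OR L = H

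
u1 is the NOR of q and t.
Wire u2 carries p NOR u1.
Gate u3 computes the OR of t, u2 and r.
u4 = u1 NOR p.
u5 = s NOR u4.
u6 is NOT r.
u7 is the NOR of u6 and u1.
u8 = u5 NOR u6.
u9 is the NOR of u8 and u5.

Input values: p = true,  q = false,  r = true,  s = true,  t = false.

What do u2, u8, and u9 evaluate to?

u1 = q NOR t = false NOR false = true
u2 = p NOR u1 = true NOR true = false
u4 = u1 NOR p = true NOR true = false
u5 = s NOR u4 = true NOR false = false
u6 = NOT r = NOT true = false
u8 = u5 NOR u6 = false NOR false = true
u9 = u8 NOR u5 = true NOR false = false

u2 = false  u8 = true  u9 = false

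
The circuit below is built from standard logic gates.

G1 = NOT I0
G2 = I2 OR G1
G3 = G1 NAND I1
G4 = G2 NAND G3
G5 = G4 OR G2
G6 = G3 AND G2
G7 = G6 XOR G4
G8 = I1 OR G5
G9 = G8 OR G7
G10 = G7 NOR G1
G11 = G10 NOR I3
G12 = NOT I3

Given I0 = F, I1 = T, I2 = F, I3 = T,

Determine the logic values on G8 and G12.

G8 = T; G12 = F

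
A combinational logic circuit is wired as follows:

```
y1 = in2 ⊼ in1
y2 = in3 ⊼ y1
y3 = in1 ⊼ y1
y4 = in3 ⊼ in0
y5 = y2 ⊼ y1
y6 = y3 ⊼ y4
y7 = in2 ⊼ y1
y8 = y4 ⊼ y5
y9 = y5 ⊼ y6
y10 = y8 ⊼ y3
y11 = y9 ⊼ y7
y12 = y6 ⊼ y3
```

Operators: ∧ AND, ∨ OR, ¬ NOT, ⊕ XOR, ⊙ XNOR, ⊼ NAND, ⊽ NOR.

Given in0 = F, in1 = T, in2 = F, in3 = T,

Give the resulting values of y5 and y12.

y5 = T, y12 = T

y1 = in2 NAND in1 = F NAND T = T
y2 = in3 NAND y1 = T NAND T = F
y3 = in1 NAND y1 = T NAND T = F
y4 = in3 NAND in0 = T NAND F = T
y5 = y2 NAND y1 = F NAND T = T
y6 = y3 NAND y4 = F NAND T = T
y12 = y6 NAND y3 = T NAND F = T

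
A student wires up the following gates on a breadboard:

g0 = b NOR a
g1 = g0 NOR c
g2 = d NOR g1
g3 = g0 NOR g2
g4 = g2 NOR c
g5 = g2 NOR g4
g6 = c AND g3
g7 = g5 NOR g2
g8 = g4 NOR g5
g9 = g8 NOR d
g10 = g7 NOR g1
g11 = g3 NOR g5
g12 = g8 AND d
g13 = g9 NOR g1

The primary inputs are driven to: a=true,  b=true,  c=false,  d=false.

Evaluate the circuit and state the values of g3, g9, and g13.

g3 = true, g9 = true, g13 = false

g0 = b NOR a = true NOR true = false
g1 = g0 NOR c = false NOR false = true
g2 = d NOR g1 = false NOR true = false
g3 = g0 NOR g2 = false NOR false = true
g4 = g2 NOR c = false NOR false = true
g5 = g2 NOR g4 = false NOR true = false
g8 = g4 NOR g5 = true NOR false = false
g9 = g8 NOR d = false NOR false = true
g13 = g9 NOR g1 = true NOR true = false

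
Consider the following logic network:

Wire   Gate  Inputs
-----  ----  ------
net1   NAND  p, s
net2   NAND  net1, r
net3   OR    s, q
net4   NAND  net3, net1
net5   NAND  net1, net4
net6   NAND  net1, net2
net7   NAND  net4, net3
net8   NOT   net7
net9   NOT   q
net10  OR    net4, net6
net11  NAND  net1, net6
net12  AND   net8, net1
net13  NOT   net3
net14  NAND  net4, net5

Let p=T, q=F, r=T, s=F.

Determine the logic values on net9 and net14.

net1 = p NAND s = T NAND F = T
net3 = s OR q = F OR F = F
net4 = net3 NAND net1 = F NAND T = T
net5 = net1 NAND net4 = T NAND T = F
net9 = NOT q = NOT F = T
net14 = net4 NAND net5 = T NAND F = T

net9 = T, net14 = T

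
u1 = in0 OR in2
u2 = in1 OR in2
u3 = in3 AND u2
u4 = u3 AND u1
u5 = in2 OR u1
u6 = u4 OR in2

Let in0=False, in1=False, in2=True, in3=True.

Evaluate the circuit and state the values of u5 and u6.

u5 = True; u6 = True

u1 = in0 OR in2 = False OR True = True
u2 = in1 OR in2 = False OR True = True
u3 = in3 AND u2 = True AND True = True
u4 = u3 AND u1 = True AND True = True
u5 = in2 OR u1 = True OR True = True
u6 = u4 OR in2 = True OR True = True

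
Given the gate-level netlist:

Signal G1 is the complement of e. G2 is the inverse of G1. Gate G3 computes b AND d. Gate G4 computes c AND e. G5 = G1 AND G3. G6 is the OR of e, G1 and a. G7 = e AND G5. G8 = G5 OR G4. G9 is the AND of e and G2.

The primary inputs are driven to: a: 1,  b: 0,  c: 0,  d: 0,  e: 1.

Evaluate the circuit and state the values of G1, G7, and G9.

G1 = 0, G7 = 0, G9 = 1

G1 = NOT e = NOT 1 = 0
G2 = NOT G1 = NOT 0 = 1
G3 = b AND d = 0 AND 0 = 0
G5 = G1 AND G3 = 0 AND 0 = 0
G7 = e AND G5 = 1 AND 0 = 0
G9 = e AND G2 = 1 AND 1 = 1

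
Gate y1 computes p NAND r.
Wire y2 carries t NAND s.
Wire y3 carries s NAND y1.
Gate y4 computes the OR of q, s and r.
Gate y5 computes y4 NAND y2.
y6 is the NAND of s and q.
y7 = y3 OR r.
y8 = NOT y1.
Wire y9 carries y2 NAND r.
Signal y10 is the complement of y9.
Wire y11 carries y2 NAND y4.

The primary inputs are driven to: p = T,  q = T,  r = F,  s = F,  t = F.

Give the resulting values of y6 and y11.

y6 = T; y11 = F

y2 = t NAND s = F NAND F = T
y4 = q OR s OR r = T OR F OR F = T
y6 = s NAND q = F NAND T = T
y11 = y2 NAND y4 = T NAND T = F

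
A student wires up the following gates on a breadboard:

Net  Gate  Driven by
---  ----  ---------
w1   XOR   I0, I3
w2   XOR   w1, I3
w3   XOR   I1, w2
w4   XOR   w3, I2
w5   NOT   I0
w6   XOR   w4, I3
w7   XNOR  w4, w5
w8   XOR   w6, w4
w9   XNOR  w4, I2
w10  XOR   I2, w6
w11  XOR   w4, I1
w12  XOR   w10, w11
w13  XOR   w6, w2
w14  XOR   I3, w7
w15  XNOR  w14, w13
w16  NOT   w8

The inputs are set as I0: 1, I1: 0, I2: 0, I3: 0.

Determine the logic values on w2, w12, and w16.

w1 = I0 XOR I3 = 1 XOR 0 = 1
w2 = w1 XOR I3 = 1 XOR 0 = 1
w3 = I1 XOR w2 = 0 XOR 1 = 1
w4 = w3 XOR I2 = 1 XOR 0 = 1
w6 = w4 XOR I3 = 1 XOR 0 = 1
w8 = w6 XOR w4 = 1 XOR 1 = 0
w10 = I2 XOR w6 = 0 XOR 1 = 1
w11 = w4 XOR I1 = 1 XOR 0 = 1
w12 = w10 XOR w11 = 1 XOR 1 = 0
w16 = NOT w8 = NOT 0 = 1

w2 = 1  w12 = 0  w16 = 1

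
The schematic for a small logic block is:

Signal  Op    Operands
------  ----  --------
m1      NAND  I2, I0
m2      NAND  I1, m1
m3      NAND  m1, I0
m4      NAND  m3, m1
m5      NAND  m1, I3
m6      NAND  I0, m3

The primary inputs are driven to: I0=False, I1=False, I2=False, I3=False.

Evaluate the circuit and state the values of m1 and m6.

m1 = True, m6 = True

m1 = I2 NAND I0 = False NAND False = True
m3 = m1 NAND I0 = True NAND False = True
m6 = I0 NAND m3 = False NAND True = True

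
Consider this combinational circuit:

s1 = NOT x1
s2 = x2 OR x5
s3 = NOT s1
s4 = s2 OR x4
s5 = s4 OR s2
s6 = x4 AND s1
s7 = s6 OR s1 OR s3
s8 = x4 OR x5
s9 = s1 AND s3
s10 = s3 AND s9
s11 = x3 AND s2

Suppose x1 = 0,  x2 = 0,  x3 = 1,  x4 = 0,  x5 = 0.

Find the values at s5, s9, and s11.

s5 = 0, s9 = 0, s11 = 0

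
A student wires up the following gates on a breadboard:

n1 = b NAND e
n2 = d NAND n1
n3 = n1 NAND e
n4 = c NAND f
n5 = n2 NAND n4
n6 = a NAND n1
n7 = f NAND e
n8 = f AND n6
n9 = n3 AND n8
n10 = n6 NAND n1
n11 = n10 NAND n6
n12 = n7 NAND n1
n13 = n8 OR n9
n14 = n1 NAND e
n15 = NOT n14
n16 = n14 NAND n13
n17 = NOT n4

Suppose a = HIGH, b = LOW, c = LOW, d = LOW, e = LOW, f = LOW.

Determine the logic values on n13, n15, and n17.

n13 = LOW, n15 = LOW, n17 = LOW

n1 = b NAND e = LOW NAND LOW = HIGH
n3 = n1 NAND e = HIGH NAND LOW = HIGH
n4 = c NAND f = LOW NAND LOW = HIGH
n6 = a NAND n1 = HIGH NAND HIGH = LOW
n8 = f AND n6 = LOW AND LOW = LOW
n9 = n3 AND n8 = HIGH AND LOW = LOW
n13 = n8 OR n9 = LOW OR LOW = LOW
n14 = n1 NAND e = HIGH NAND LOW = HIGH
n15 = NOT n14 = NOT HIGH = LOW
n17 = NOT n4 = NOT HIGH = LOW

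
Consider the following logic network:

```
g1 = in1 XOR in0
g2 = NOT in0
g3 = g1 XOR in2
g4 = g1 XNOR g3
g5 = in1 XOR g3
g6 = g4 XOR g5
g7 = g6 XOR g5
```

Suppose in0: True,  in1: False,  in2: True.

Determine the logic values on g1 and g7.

g1 = in1 XOR in0 = False XOR True = True
g3 = g1 XOR in2 = True XOR True = False
g4 = g1 XNOR g3 = True XNOR False = False
g5 = in1 XOR g3 = False XOR False = False
g6 = g4 XOR g5 = False XOR False = False
g7 = g6 XOR g5 = False XOR False = False

g1 = True  g7 = False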